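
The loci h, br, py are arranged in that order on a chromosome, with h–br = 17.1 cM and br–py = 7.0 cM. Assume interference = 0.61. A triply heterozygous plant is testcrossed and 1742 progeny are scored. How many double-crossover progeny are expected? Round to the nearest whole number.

Map distances give recombination frequencies of 0.171 and 0.070 for the two intervals.
With interference 0.61 (so coincidence = 0.39), expected double-crossover frequency = 0.171 × 0.070 × 0.39 = 0.00467.
Expected number = 0.00467 × 1742 = 8.13 ≈ 8.

8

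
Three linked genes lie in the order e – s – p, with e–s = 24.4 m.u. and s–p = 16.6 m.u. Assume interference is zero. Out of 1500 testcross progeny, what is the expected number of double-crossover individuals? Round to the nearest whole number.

Map distances give recombination frequencies of 0.244 and 0.166 for the two intervals.
With no interference, expected double-crossover frequency = 0.244 × 0.166 = 0.04050.
Expected number = 0.04050 × 1500 = 60.76 ≈ 61.

61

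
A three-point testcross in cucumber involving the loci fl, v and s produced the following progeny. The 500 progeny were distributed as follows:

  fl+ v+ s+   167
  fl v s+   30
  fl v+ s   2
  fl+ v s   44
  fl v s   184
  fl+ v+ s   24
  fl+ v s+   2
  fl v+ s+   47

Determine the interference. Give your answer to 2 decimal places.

0.64

The two most frequent reciprocal classes, fl v s and fl+ v+ s+, are the parental types, so the F1 was fl v s / fl+ v+ s+.
The two rarest classes, fl v+ s and fl+ v s+, are the double crossovers. Comparing them with the parentals, only the v allele has switched, so v is the middle locus and the order is fl – v – s.
fl–v: (91 + 4)/500 = 0.1900; v–s: (54 + 4)/500 = 0.1160.
Expected DCO frequency = 0.1900 × 0.1160 ≈ 0.02204; observed = 4/500 ≈ 0.00800.
Coefficient of coincidence = 0.00800/0.02204 ≈ 0.36; interference = 1 − 0.36 = 0.64.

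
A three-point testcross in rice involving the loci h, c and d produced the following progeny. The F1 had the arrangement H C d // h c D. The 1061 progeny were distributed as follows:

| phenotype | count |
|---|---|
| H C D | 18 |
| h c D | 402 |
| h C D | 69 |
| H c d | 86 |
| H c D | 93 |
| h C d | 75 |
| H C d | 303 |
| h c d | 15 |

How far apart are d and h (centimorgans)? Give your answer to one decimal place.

18.9 centimorgans

The two rarest classes, H C D and h c d, are the double crossovers. Comparing them with the parentals, only the d allele has switched, so d is the middle locus and the order is c – d – h.
Crossovers in the d–h interval produce the single-crossover classes h C d and H c D (75 + 93 = 168) plus the double crossovers (33).
RF(d–h) = (168 + 33) / 1061 = 201/1061 = 0.1894 → 18.9 centimorgans.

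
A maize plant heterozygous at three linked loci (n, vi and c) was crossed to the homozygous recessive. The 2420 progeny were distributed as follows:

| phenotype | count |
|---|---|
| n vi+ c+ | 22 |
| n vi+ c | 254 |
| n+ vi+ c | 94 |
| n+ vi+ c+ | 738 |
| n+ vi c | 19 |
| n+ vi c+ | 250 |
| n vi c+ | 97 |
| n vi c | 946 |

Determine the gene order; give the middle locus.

n

The two most frequent reciprocal classes, n+ vi+ c+ and n vi c, are the parental types, so the F1 was n+ vi+ c+ / n vi c.
The two rarest classes, n vi+ c+ and n+ vi c, are the double crossovers. Comparing them with the parentals, only the n allele has switched, so n is the middle locus and the order is vi – n – c.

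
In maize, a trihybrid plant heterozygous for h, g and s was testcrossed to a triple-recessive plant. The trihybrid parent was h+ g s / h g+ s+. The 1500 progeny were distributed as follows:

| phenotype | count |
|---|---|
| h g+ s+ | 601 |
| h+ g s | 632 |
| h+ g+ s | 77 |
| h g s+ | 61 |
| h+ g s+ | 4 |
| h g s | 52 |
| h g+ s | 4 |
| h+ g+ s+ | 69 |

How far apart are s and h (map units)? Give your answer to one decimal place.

The two rarest classes, h+ g s+ and h g+ s, are the double crossovers. Comparing them with the parentals, only the s allele has switched, so s is the middle locus and the order is g – s – h.
Crossovers in the s–h interval produce the single-crossover classes h g s and h+ g+ s+ (52 + 69 = 121) plus the double crossovers (8).
RF(s–h) = (121 + 8) / 1500 = 129/1500 = 0.0860 → 8.6 map units.

8.6 map units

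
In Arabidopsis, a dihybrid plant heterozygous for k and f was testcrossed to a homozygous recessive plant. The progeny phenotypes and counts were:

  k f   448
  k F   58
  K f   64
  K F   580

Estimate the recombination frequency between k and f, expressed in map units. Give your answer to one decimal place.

The two most frequent classes, K F (580) and k f (448), are the parental types, so the F1 was K F / k f.
The recombinant classes are K f and k F: 64 + 58 = 122.
Recombination frequency = 122/1150 = 0.1061 ≈ 10.6%, i.e. 10.6 map units.

10.6 map units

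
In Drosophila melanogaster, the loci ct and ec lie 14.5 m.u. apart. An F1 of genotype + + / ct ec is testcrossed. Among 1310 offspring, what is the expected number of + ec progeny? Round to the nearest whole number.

A map distance of 14.5 m.u. corresponds to a recombination frequency of 0.145.
The F1 is + + / ct ec, so + ec is a recombinant gamete class with expected frequency r/2 = 0.145/2 = 0.0725.
Expected number = 0.0725 × 1310 = 94.97 ≈ 95.

95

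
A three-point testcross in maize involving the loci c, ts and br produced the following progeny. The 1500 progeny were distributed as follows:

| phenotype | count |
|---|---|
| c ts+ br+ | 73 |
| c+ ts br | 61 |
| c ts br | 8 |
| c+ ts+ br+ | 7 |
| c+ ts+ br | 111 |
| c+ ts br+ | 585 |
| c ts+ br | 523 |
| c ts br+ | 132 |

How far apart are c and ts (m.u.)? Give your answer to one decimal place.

The two most frequent reciprocal classes, c ts+ br and c+ ts br+, are the parental types, so the F1 was c ts+ br / c+ ts br+.
The two rarest classes, c ts br and c+ ts+ br+, are the double crossovers. Comparing them with the parentals, only the ts allele has switched, so ts is the middle locus and the order is c – ts – br.
Crossovers in the c–ts interval produce the single-crossover classes c+ ts+ br and c ts br+ (111 + 132 = 243) plus the double crossovers (15).
RF(c–ts) = (243 + 15) / 1500 = 258/1500 = 0.1720 → 17.2 m.u.

17.2 m.u.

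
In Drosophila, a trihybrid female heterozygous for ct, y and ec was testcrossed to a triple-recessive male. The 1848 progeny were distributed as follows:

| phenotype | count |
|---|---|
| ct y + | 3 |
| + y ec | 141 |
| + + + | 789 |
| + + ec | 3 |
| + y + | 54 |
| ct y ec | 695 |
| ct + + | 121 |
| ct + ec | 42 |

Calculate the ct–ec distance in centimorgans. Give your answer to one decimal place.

The two most frequent reciprocal classes, ct y ec and + + +, are the parental types, so the F1 was ct y ec / + + +.
The two rarest classes, ct y + and + + ec, are the double crossovers. Comparing them with the parentals, only the ec allele has switched, so ec is the middle locus and the order is y – ec – ct.
Crossovers in the ec–ct interval produce the single-crossover classes + y ec and ct + + (141 + 121 = 262) plus the double crossovers (6).
RF(ec–ct) = (262 + 6) / 1848 = 268/1848 = 0.1450 → 14.5 centimorgans.

14.5 centimorgans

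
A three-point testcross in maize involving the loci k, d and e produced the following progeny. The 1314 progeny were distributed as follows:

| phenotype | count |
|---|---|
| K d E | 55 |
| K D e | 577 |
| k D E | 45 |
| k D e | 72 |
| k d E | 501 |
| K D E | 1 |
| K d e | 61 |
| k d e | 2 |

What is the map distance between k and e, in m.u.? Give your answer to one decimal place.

The two most frequent reciprocal classes, K D e and k d E, are the parental types, so the F1 was K D e / k d E.
The two rarest classes, K D E and k d e, are the double crossovers. Comparing them with the parentals, only the e allele has switched, so e is the middle locus and the order is k – e – d.
Crossovers in the k–e interval produce the single-crossover classes k D e and K d E (72 + 55 = 127) plus the double crossovers (3).
RF(k–e) = (127 + 3) / 1314 = 130/1314 = 0.0989 → 9.9 m.u.

9.9 m.u.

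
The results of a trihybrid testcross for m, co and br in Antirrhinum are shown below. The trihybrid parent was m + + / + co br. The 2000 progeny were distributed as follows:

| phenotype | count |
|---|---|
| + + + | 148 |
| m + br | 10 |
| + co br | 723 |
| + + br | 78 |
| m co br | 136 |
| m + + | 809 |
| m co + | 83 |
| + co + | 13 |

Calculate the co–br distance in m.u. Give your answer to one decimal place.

9.2 m.u.

The two rarest classes, m + br and + co +, are the double crossovers. Comparing them with the parentals, only the br allele has switched, so br is the middle locus and the order is m – br – co.
Crossovers in the br–co interval produce the single-crossover classes m co + and + + br (83 + 78 = 161) plus the double crossovers (23).
RF(br–co) = (161 + 23) / 2000 = 184/2000 = 0.0920 → 9.2 m.u.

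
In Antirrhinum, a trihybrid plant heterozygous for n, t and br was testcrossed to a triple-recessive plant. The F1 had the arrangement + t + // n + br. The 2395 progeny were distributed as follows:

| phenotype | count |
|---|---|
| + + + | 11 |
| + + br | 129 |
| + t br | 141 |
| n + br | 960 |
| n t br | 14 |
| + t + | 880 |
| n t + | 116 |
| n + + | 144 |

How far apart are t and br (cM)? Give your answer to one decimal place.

The two rarest classes, + + + and n t br, are the double crossovers. Comparing them with the parentals, only the t allele has switched, so t is the middle locus and the order is n – t – br.
Crossovers in the t–br interval produce the single-crossover classes + t br and n + + (141 + 144 = 285) plus the double crossovers (25).
RF(t–br) = (285 + 25) / 2395 = 310/2395 = 0.1294 → 12.9 cM.

12.9 cM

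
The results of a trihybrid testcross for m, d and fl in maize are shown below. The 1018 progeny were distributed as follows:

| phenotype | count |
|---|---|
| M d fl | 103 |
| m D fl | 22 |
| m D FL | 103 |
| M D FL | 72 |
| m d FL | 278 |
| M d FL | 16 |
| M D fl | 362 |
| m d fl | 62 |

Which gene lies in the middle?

m

The two most frequent reciprocal classes, M D fl and m d FL, are the parental types, so the F1 was M D fl / m d FL.
The two rarest classes, m D fl and M d FL, are the double crossovers. Comparing them with the parentals, only the m allele has switched, so m is the middle locus and the order is fl – m – d.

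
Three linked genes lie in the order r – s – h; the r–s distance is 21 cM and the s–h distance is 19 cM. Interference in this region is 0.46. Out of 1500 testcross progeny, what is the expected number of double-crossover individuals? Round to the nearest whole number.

Map distances give recombination frequencies of 0.210 and 0.190 for the two intervals.
With interference 0.46 (so coincidence = 0.54), expected double-crossover frequency = 0.210 × 0.190 × 0.54 = 0.02155.
Expected number = 0.02155 × 1500 = 32.32 ≈ 32.

32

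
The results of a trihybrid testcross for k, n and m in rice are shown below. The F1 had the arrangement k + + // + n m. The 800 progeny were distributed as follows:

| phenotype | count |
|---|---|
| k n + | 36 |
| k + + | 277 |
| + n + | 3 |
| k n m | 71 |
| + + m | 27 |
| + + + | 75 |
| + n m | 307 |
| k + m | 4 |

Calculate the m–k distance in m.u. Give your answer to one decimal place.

19.1 m.u.

The two rarest classes, k + m and + n +, are the double crossovers. Comparing them with the parentals, only the m allele has switched, so m is the middle locus and the order is k – m – n.
Crossovers in the k–m interval produce the single-crossover classes + + + and k n m (75 + 71 = 146) plus the double crossovers (7).
RF(k–m) = (146 + 7) / 800 = 153/800 = 0.1913 → 19.1 m.u.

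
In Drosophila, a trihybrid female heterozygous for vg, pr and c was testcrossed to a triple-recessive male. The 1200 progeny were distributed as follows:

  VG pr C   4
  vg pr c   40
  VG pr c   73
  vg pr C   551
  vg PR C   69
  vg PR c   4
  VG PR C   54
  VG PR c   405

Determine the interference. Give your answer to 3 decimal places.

0.373

The two most frequent reciprocal classes, vg pr C and VG PR c, are the parental types, so the F1 was vg pr C / VG PR c.
The two rarest classes, VG pr C and vg PR c, are the double crossovers. Comparing them with the parentals, only the vg allele has switched, so vg is the middle locus and the order is pr – vg – c.
pr–vg: (142 + 8)/1200 = 0.1250; vg–c: (94 + 8)/1200 = 0.0850.
Expected DCO frequency = 0.1250 × 0.0850 ≈ 0.01063; observed = 8/1200 ≈ 0.00667.
Coefficient of coincidence = 0.00667/0.01063 ≈ 0.627; interference = 1 − 0.627 = 0.373.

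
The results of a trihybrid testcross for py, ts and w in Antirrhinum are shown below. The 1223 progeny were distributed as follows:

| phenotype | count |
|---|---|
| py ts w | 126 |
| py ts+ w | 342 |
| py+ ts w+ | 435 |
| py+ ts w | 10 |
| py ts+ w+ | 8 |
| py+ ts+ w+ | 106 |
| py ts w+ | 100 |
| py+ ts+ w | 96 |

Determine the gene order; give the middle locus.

The two most frequent reciprocal classes, py ts+ w and py+ ts w+, are the parental types, so the F1 was py ts+ w / py+ ts w+.
The two rarest classes, py ts+ w+ and py+ ts w, are the double crossovers. Comparing them with the parentals, only the w allele has switched, so w is the middle locus and the order is py – w – ts.

w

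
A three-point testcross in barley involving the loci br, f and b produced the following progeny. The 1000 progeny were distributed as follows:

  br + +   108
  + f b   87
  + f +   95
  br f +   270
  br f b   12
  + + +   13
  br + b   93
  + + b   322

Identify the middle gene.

b

The two most frequent reciprocal classes, + + b and br f +, are the parental types, so the F1 was + + b / br f +.
The two rarest classes, + + + and br f b, are the double crossovers. Comparing them with the parentals, only the b allele has switched, so b is the middle locus and the order is f – b – br.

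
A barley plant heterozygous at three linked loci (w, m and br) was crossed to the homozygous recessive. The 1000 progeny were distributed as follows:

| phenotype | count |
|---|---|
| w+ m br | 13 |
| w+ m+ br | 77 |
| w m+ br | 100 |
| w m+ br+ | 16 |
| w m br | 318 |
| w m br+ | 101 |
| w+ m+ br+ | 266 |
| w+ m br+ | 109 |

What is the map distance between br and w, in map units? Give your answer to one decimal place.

The two most frequent reciprocal classes, w m br and w+ m+ br+, are the parental types, so the F1 was w m br / w+ m+ br+.
The two rarest classes, w+ m br and w m+ br+, are the double crossovers. Comparing them with the parentals, only the w allele has switched, so w is the middle locus and the order is m – w – br.
Crossovers in the w–br interval produce the single-crossover classes w m br+ and w+ m+ br (101 + 77 = 178) plus the double crossovers (29).
RF(w–br) = (178 + 29) / 1000 = 207/1000 = 0.2070 → 20.7 map units.

20.7 map units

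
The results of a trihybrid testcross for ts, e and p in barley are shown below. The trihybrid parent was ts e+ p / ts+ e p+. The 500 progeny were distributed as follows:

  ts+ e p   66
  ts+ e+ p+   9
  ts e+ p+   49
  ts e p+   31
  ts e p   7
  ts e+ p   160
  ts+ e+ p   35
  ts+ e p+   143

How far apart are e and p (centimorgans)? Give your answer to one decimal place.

26.2 centimorgans

The two rarest classes, ts e p and ts+ e+ p+, are the double crossovers. Comparing them with the parentals, only the e allele has switched, so e is the middle locus and the order is ts – e – p.
Crossovers in the e–p interval produce the single-crossover classes ts e+ p+ and ts+ e p (49 + 66 = 115) plus the double crossovers (16).
RF(e–p) = (115 + 16) / 500 = 131/500 = 0.2620 → 26.2 centimorgans.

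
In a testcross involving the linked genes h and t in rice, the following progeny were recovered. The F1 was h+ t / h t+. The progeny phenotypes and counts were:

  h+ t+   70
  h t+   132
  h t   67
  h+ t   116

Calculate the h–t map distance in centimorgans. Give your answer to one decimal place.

The recombinant classes are h+ t+ and h t: 70 + 67 = 137.
Recombination frequency = 137/385 = 0.3558 ≈ 35.6%, i.e. 35.6 centimorgans.

35.6 centimorgans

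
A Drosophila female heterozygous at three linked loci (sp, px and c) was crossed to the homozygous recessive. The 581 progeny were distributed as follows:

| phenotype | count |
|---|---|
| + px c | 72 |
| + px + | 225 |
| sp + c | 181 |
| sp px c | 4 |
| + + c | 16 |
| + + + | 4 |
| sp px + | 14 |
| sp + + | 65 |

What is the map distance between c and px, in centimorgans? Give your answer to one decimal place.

25.0 centimorgans

The two most frequent reciprocal classes, sp + c and + px +, are the parental types, so the F1 was sp + c / + px +.
The two rarest classes, sp px c and + + +, are the double crossovers. Comparing them with the parentals, only the px allele has switched, so px is the middle locus and the order is sp – px – c.
Crossovers in the px–c interval produce the single-crossover classes sp + + and + px c (65 + 72 = 137) plus the double crossovers (8).
RF(px–c) = (137 + 8) / 581 = 145/581 = 0.2496 → 25.0 centimorgans.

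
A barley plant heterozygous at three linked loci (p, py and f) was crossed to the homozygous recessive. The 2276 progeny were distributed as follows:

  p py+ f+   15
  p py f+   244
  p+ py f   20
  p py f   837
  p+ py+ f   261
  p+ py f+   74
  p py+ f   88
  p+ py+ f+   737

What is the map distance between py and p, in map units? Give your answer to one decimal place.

The two most frequent reciprocal classes, p+ py+ f+ and p py f, are the parental types, so the F1 was p+ py+ f+ / p py f.
The two rarest classes, p py+ f+ and p+ py f, are the double crossovers. Comparing them with the parentals, only the p allele has switched, so p is the middle locus and the order is f – p – py.
Crossovers in the p–py interval produce the single-crossover classes p+ py f+ and p py+ f (74 + 88 = 162) plus the double crossovers (35).
RF(p–py) = (162 + 35) / 2276 = 197/2276 = 0.0866 → 8.7 map units.

8.7 map units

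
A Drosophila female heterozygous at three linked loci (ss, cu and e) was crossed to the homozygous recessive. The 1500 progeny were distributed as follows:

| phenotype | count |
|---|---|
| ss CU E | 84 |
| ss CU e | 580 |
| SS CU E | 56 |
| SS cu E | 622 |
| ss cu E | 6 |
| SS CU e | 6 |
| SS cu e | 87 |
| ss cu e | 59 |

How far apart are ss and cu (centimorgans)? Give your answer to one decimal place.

The two most frequent reciprocal classes, SS cu E and ss CU e, are the parental types, so the F1 was SS cu E / ss CU e.
The two rarest classes, ss cu E and SS CU e, are the double crossovers. Comparing them with the parentals, only the ss allele has switched, so ss is the middle locus and the order is e – ss – cu.
Crossovers in the ss–cu interval produce the single-crossover classes SS CU E and ss cu e (56 + 59 = 115) plus the double crossovers (12).
RF(ss–cu) = (115 + 12) / 1500 = 127/1500 = 0.0847 → 8.5 centimorgans.

8.5 centimorgans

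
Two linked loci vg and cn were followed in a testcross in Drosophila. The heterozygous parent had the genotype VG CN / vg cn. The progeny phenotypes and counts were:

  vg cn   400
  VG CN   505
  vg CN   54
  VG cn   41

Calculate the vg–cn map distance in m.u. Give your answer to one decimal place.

9.5 m.u.

The recombinant classes are VG cn and vg CN: 41 + 54 = 95.
Recombination frequency = 95/1000 = 0.0950 ≈ 9.5%, i.e. 9.5 m.u.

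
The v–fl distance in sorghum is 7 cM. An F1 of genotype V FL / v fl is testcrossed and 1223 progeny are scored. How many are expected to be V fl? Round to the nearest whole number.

43

A map distance of 7 cM corresponds to a recombination frequency of 0.070.
The F1 is V FL / v fl, so V fl is a recombinant gamete class with expected frequency r/2 = 0.070/2 = 0.0350.
Expected number = 0.0350 × 1223 = 42.81 ≈ 43.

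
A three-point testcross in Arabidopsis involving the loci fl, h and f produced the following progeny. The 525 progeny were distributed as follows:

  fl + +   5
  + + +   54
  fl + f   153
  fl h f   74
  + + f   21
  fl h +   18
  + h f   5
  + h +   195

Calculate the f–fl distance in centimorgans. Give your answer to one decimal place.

The two most frequent reciprocal classes, + h + and fl + f, are the parental types, so the F1 was + h + / fl + f.
The two rarest classes, + h f and fl + +, are the double crossovers. Comparing them with the parentals, only the f allele has switched, so f is the middle locus and the order is h – f – fl.
Crossovers in the f–fl interval produce the single-crossover classes fl h + and + + f (18 + 21 = 39) plus the double crossovers (10).
RF(f–fl) = (39 + 10) / 525 = 49/525 = 0.0933 → 9.3 centimorgans.

9.3 centimorgans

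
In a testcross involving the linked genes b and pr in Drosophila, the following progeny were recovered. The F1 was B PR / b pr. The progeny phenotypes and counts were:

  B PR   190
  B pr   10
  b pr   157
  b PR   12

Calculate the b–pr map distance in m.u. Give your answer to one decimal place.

The recombinant classes are B pr and b PR: 10 + 12 = 22.
Recombination frequency = 22/369 = 0.0596 ≈ 6.0%, i.e. 6.0 m.u.

6.0 m.u.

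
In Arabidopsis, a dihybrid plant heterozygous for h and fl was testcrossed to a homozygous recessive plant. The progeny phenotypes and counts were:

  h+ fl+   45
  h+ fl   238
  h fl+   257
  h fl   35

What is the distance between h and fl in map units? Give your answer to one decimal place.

The two most frequent classes, h+ fl (238) and h fl+ (257), are the parental types, so the F1 was h+ fl / h fl+.
The recombinant classes are h+ fl+ and h fl: 45 + 35 = 80.
Recombination frequency = 80/575 = 0.1391 ≈ 13.9%, i.e. 13.9 map units.

13.9 map units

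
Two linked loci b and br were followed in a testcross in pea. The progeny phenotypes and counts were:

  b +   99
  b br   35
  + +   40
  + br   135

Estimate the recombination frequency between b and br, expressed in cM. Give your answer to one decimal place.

The two most frequent classes, + br (135) and b + (99), are the parental types, so the F1 was + br / b +.
The recombinant classes are + + and b br: 40 + 35 = 75.
Recombination frequency = 75/309 = 0.2427 ≈ 24.3%, i.e. 24.3 cM.

24.3 cM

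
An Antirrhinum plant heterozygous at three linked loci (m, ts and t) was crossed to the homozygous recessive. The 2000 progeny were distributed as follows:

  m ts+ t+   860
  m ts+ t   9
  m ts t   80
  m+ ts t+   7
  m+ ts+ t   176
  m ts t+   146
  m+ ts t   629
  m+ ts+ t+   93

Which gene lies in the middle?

t

The two most frequent reciprocal classes, m ts+ t+ and m+ ts t, are the parental types, so the F1 was m ts+ t+ / m+ ts t.
The two rarest classes, m ts+ t and m+ ts t+, are the double crossovers. Comparing them with the parentals, only the t allele has switched, so t is the middle locus and the order is m – t – ts.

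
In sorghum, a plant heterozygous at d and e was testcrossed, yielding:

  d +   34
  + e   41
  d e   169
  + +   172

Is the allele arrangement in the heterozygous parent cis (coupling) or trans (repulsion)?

The two most frequent classes are + + (172) and d e (169); these are the parental (non-recombinant) types.
So the F1 carried + + on one chromosome and d e on the other — the recessive alleles are on the same chromosome (cis / coupling).

cis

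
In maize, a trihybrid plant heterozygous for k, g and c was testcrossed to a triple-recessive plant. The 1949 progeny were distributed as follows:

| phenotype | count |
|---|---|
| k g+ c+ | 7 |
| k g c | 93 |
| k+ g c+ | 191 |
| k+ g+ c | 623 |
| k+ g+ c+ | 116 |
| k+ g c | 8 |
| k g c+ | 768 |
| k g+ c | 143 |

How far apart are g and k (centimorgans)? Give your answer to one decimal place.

The two most frequent reciprocal classes, k+ g+ c and k g c+, are the parental types, so the F1 was k+ g+ c / k g c+.
The two rarest classes, k+ g c and k g+ c+, are the double crossovers. Comparing them with the parentals, only the g allele has switched, so g is the middle locus and the order is c – g – k.
Crossovers in the g–k interval produce the single-crossover classes k g+ c and k+ g c+ (143 + 191 = 334) plus the double crossovers (15).
RF(g–k) = (334 + 15) / 1949 = 349/1949 = 0.1791 → 17.9 centimorgans.

17.9 centimorgans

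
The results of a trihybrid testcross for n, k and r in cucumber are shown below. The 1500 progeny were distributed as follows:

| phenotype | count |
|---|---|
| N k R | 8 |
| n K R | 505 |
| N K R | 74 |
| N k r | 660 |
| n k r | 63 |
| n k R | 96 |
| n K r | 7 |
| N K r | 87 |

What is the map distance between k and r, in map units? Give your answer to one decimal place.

The two most frequent reciprocal classes, N k r and n K R, are the parental types, so the F1 was N k r / n K R.
The two rarest classes, N k R and n K r, are the double crossovers. Comparing them with the parentals, only the r allele has switched, so r is the middle locus and the order is n – r – k.
Crossovers in the r–k interval produce the single-crossover classes N K r and n k R (87 + 96 = 183) plus the double crossovers (15).
RF(r–k) = (183 + 15) / 1500 = 198/1500 = 0.1320 → 13.2 map units.

13.2 map units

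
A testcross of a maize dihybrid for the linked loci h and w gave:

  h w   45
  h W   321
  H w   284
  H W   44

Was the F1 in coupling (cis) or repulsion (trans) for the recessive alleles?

trans

The two most frequent classes are H w (284) and h W (321); these are the parental (non-recombinant) types.
So the F1 carried H w on one chromosome and h W on the other — the recessive alleles are on opposite chromosomes (trans / repulsion).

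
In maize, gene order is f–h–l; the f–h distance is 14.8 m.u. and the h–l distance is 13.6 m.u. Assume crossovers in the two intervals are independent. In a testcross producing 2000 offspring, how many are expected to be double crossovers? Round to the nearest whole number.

40

Map distances give recombination frequencies of 0.148 and 0.136 for the two intervals.
With no interference, expected double-crossover frequency = 0.148 × 0.136 = 0.02013.
Expected number = 0.02013 × 2000 = 40.26 ≈ 40.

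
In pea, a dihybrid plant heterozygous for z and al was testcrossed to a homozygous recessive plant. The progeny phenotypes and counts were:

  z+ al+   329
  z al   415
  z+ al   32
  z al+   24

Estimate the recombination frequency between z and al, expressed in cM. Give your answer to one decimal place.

The two most frequent classes, z+ al+ (329) and z al (415), are the parental types, so the F1 was z+ al+ / z al.
The recombinant classes are z+ al and z al+: 32 + 24 = 56.
Recombination frequency = 56/800 = 0.0700 ≈ 7.0%, i.e. 7.0 cM.

7.0 cM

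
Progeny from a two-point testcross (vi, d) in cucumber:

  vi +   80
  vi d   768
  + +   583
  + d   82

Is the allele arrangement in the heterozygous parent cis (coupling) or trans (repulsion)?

cis

The two most frequent classes are + + (583) and vi d (768); these are the parental (non-recombinant) types.
So the F1 carried + + on one chromosome and vi d on the other — the recessive alleles are on the same chromosome (cis / coupling).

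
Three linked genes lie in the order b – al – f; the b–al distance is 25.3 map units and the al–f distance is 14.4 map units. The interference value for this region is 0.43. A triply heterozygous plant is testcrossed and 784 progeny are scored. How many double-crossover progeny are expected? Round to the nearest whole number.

Map distances give recombination frequencies of 0.253 and 0.144 for the two intervals.
With interference 0.43 (so coincidence = 0.57), expected double-crossover frequency = 0.253 × 0.144 × 0.57 = 0.02077.
Expected number = 0.02077 × 784 = 16.28 ≈ 16.

16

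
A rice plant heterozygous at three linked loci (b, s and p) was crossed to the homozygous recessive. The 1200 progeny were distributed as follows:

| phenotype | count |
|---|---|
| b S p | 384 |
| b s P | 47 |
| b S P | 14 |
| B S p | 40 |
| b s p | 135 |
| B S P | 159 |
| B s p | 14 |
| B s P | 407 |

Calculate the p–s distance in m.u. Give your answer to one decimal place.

The two most frequent reciprocal classes, B s P and b S p, are the parental types, so the F1 was B s P / b S p.
The two rarest classes, B s p and b S P, are the double crossovers. Comparing them with the parentals, only the p allele has switched, so p is the middle locus and the order is s – p – b.
Crossovers in the s–p interval produce the single-crossover classes B S P and b s p (159 + 135 = 294) plus the double crossovers (28).
RF(s–p) = (294 + 28) / 1200 = 322/1200 = 0.2683 → 26.8 m.u.

26.8 m.u.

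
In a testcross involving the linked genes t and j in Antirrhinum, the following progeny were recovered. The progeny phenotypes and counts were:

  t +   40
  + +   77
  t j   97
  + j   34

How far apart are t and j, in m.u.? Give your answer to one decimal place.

The two most frequent classes, + + (77) and t j (97), are the parental types, so the F1 was + + / t j.
The recombinant classes are + j and t +: 34 + 40 = 74.
Recombination frequency = 74/248 = 0.2984 ≈ 29.8%, i.e. 29.8 m.u.

29.8 m.u.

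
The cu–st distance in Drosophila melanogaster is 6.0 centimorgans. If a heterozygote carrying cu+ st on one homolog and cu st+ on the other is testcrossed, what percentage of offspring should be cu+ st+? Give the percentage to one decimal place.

3.0%

A map distance of 6.0 centimorgans corresponds to a recombination frequency of 0.060.
The F1 is cu+ st / cu st+, so cu+ st+ is a recombinant gamete class with expected frequency r/2 = 0.060/2 = 0.0300.
That is 0.0300 = 3.0% of the progeny.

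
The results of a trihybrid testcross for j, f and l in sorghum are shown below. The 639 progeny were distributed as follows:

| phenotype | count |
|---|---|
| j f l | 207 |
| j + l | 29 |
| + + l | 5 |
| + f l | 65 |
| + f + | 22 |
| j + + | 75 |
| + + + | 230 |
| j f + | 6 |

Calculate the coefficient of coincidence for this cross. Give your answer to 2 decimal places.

The two most frequent reciprocal classes, j f l and + + +, are the parental types, so the F1 was j f l / + + +.
The two rarest classes, j f + and + + l, are the double crossovers. Comparing them with the parentals, only the l allele has switched, so l is the middle locus and the order is f – l – j.
f–l: (51 + 11)/639 = 0.0970; l–j: (140 + 11)/639 = 0.2363.
Expected DCO frequency = 0.0970 × 0.2363 ≈ 0.02292; observed = 11/639 ≈ 0.01721.
Coefficient of coincidence = 0.01721/0.02292 ≈ 0.75.

0.75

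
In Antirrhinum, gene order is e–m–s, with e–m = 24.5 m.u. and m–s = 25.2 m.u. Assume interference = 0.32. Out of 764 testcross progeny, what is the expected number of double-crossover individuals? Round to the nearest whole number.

Map distances give recombination frequencies of 0.245 and 0.252 for the two intervals.
With interference 0.32 (so coincidence = 0.68), expected double-crossover frequency = 0.245 × 0.252 × 0.68 = 0.04198.
Expected number = 0.04198 × 764 = 32.08 ≈ 32.

32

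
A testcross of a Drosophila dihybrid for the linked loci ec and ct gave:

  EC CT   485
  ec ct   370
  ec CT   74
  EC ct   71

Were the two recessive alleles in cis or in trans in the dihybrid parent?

The two most frequent classes are EC CT (485) and ec ct (370); these are the parental (non-recombinant) types.
So the F1 carried EC CT on one chromosome and ec ct on the other — the recessive alleles are on the same chromosome (cis / coupling).

cis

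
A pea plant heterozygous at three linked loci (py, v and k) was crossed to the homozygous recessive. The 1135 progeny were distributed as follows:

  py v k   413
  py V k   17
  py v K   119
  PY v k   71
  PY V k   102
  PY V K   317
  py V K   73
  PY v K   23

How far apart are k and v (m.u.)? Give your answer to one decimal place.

The two most frequent reciprocal classes, py v k and PY V K, are the parental types, so the F1 was py v k / PY V K.
The two rarest classes, py V k and PY v K, are the double crossovers. Comparing them with the parentals, only the v allele has switched, so v is the middle locus and the order is py – v – k.
Crossovers in the v–k interval produce the single-crossover classes py v K and PY V k (119 + 102 = 221) plus the double crossovers (40).
RF(v–k) = (221 + 40) / 1135 = 261/1135 = 0.2300 → 23.0 m.u.

23.0 m.u.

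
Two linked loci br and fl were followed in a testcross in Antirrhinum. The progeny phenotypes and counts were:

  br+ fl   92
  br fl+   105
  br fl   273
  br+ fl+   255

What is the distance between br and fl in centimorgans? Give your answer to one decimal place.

27.2 centimorgans

The two most frequent classes, br+ fl+ (255) and br fl (273), are the parental types, so the F1 was br+ fl+ / br fl.
The recombinant classes are br+ fl and br fl+: 92 + 105 = 197.
Recombination frequency = 197/725 = 0.2717 ≈ 27.2%, i.e. 27.2 centimorgans.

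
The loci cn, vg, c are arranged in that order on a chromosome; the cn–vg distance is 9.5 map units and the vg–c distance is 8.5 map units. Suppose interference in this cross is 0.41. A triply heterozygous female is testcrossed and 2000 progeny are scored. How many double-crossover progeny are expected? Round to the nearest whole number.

10

Map distances give recombination frequencies of 0.095 and 0.085 for the two intervals.
With interference 0.41 (so coincidence = 0.59), expected double-crossover frequency = 0.095 × 0.085 × 0.59 = 0.00476.
Expected number = 0.00476 × 2000 = 9.53 ≈ 10.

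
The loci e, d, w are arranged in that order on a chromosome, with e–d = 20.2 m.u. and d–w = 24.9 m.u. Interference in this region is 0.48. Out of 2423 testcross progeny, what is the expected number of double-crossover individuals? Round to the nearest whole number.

63

Map distances give recombination frequencies of 0.202 and 0.249 for the two intervals.
With interference 0.48 (so coincidence = 0.52), expected double-crossover frequency = 0.202 × 0.249 × 0.52 = 0.02615.
Expected number = 0.02615 × 2423 = 63.37 ≈ 63.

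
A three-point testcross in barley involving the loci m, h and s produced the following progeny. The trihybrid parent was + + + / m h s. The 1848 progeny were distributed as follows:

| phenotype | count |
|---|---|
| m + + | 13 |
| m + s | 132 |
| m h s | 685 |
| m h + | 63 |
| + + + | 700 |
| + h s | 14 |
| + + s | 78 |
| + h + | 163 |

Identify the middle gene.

m

The two rarest classes, m + + and + h s, are the double crossovers. Comparing them with the parentals, only the m allele has switched, so m is the middle locus and the order is h – m – s.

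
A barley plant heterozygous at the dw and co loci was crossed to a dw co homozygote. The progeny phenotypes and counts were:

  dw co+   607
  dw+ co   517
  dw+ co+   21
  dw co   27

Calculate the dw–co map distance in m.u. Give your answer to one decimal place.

The two most frequent classes, dw+ co (517) and dw co+ (607), are the parental types, so the F1 was dw+ co / dw co+.
The recombinant classes are dw+ co+ and dw co: 21 + 27 = 48.
Recombination frequency = 48/1172 = 0.0410 ≈ 4.1%, i.e. 4.1 m.u.

4.1 m.u.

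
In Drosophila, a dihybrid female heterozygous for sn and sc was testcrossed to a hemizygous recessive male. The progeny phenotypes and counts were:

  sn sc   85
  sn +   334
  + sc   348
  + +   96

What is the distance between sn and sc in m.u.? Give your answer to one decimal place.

21.0 m.u.

The two most frequent classes, + sc (348) and sn + (334), are the parental types, so the F1 was + sc / sn +.
The recombinant classes are + + and sn sc: 96 + 85 = 181.
Recombination frequency = 181/863 = 0.2097 ≈ 21.0%, i.e. 21.0 m.u.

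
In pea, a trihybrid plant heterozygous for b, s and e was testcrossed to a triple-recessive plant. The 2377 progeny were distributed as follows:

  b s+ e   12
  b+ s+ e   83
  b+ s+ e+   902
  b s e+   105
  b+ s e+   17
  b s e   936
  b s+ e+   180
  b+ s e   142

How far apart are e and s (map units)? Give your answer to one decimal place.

The two most frequent reciprocal classes, b s e and b+ s+ e+, are the parental types, so the F1 was b s e / b+ s+ e+.
The two rarest classes, b s+ e and b+ s e+, are the double crossovers. Comparing them with the parentals, only the s allele has switched, so s is the middle locus and the order is b – s – e.
Crossovers in the s–e interval produce the single-crossover classes b s e+ and b+ s+ e (105 + 83 = 188) plus the double crossovers (29).
RF(s–e) = (188 + 29) / 2377 = 217/2377 = 0.0913 → 9.1 map units.

9.1 map units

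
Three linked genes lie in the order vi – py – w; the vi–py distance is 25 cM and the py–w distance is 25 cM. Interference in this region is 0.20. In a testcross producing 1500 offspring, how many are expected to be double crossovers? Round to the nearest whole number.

Map distances give recombination frequencies of 0.250 and 0.250 for the two intervals.
With interference 0.20 (so coincidence = 0.80), expected double-crossover frequency = 0.250 × 0.250 × 0.80 = 0.05000.
Expected number = 0.05000 × 1500 = 75.00 ≈ 75.

75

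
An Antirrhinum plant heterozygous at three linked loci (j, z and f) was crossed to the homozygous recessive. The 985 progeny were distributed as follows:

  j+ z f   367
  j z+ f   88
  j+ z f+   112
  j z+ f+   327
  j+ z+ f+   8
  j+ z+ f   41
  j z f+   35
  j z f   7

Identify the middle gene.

j

The two most frequent reciprocal classes, j z+ f+ and j+ z f, are the parental types, so the F1 was j z+ f+ / j+ z f.
The two rarest classes, j+ z+ f+ and j z f, are the double crossovers. Comparing them with the parentals, only the j allele has switched, so j is the middle locus and the order is z – j – f.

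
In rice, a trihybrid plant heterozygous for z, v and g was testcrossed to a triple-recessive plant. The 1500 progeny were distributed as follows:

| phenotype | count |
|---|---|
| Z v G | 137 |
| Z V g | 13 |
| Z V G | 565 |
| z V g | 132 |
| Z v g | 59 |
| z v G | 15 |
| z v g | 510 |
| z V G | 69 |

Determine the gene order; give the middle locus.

g

The two most frequent reciprocal classes, z v g and Z V G, are the parental types, so the F1 was z v g / Z V G.
The two rarest classes, z v G and Z V g, are the double crossovers. Comparing them with the parentals, only the g allele has switched, so g is the middle locus and the order is v – g – z.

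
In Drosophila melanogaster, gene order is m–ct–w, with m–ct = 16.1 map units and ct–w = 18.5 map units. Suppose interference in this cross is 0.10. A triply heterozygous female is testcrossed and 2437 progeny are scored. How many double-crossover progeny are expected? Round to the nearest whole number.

65

Map distances give recombination frequencies of 0.161 and 0.185 for the two intervals.
With interference 0.10 (so coincidence = 0.90), expected double-crossover frequency = 0.161 × 0.185 × 0.90 = 0.02681.
Expected number = 0.02681 × 2437 = 65.33 ≈ 65.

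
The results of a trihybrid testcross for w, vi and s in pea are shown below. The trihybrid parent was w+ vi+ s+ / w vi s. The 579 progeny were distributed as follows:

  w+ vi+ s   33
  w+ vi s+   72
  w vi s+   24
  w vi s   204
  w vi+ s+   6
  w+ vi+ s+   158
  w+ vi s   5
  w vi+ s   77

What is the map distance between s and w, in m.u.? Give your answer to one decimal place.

The two rarest classes, w vi+ s+ and w+ vi s, are the double crossovers. Comparing them with the parentals, only the w allele has switched, so w is the middle locus and the order is vi – w – s.
Crossovers in the w–s interval produce the single-crossover classes w+ vi+ s and w vi s+ (33 + 24 = 57) plus the double crossovers (11).
RF(w–s) = (57 + 11) / 579 = 68/579 = 0.1174 → 11.7 m.u.

11.7 m.u.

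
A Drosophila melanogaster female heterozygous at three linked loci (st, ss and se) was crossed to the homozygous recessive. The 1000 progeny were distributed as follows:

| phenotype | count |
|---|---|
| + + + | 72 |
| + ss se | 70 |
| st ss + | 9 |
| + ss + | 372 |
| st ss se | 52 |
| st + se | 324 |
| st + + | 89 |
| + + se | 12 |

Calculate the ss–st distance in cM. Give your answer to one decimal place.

The two most frequent reciprocal classes, + ss + and st + se, are the parental types, so the F1 was + ss + / st + se.
The two rarest classes, st ss + and + + se, are the double crossovers. Comparing them with the parentals, only the st allele has switched, so st is the middle locus and the order is se – st – ss.
Crossovers in the st–ss interval produce the single-crossover classes + + + and st ss se (72 + 52 = 124) plus the double crossovers (21).
RF(st–ss) = (124 + 21) / 1000 = 145/1000 = 0.1450 → 14.5 cM.

14.5 cM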